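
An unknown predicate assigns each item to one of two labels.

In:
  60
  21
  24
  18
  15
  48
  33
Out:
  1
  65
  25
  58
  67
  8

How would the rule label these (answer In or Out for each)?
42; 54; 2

The classifier is using: multiple of 3.
42 — 42 = 3·14, hence In. 54 — 54 = 3·18, hence In. 2 — 2 = 3·0 + 2, hence Out.

In, In, Out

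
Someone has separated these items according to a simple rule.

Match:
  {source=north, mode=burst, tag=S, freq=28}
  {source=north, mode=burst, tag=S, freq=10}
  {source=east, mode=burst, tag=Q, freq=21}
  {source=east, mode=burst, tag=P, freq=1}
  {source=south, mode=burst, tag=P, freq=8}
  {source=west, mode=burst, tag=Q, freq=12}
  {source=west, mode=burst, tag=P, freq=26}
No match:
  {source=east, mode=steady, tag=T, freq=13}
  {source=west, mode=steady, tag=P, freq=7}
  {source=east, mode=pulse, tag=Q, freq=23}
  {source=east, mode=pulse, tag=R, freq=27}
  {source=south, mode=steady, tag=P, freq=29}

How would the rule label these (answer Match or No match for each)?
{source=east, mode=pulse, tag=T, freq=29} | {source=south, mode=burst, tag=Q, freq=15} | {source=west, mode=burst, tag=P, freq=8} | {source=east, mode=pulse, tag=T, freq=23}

The pattern is that an item is 'Match' exactly when: mode is burst.
{source=east, mode=pulse, tag=T, freq=29}: mode is pulse, doesn't qualify → No match. {source=south, mode=burst, tag=Q, freq=15}: mode is burst, has this property → Match. {source=west, mode=burst, tag=P, freq=8}: mode is burst, has this property → Match. {source=east, mode=pulse, tag=T, freq=23}: mode is pulse, doesn't qualify → No match.

No match, Match, Match, No match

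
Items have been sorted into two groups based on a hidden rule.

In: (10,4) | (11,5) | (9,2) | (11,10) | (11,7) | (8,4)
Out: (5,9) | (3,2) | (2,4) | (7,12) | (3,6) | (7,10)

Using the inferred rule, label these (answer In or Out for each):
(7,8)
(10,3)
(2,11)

The rule appears to be: first ≥ 8.
(7,8): first 7 — fails the rule, so Out.
(10,3): first 10 — satisfies this, so In.
(2,11): first 2 — fails the rule, so Out.

Out, In, Out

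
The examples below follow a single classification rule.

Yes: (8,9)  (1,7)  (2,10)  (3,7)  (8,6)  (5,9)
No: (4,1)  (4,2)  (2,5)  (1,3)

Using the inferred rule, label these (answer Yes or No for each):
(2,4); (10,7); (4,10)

The pattern is that an item is 'Yes' exactly when: sum ≥ 8.
No: (2,4), since 2+4 = 6.
Yes: (10,7), since 10+7 = 17.
Yes: (4,10), since 4+10 = 14.

No, Yes, Yes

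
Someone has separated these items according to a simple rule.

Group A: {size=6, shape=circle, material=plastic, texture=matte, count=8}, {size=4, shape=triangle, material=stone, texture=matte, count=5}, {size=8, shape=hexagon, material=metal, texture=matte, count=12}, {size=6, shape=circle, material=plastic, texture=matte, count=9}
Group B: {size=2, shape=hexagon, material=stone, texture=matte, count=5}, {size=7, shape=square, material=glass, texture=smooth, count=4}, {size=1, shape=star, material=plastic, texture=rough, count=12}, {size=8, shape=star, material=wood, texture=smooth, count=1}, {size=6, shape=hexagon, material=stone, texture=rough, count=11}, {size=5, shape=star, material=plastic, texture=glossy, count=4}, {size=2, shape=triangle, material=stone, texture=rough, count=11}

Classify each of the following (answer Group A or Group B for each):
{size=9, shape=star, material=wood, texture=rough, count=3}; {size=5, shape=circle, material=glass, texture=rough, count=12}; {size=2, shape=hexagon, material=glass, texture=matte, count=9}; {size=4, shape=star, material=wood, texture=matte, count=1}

The classifier is using: texture is matte AND size ≥ 4.
{size=9, shape=star, material=wood, texture=rough, count=3}: texture is rough, size = 9, fails the rule → Group B.
{size=5, shape=circle, material=glass, texture=rough, count=12}: texture is rough, size = 5, fails the rule → Group B.
{size=2, shape=hexagon, material=glass, texture=matte, count=9}: texture is matte, size = 2, fails the rule → Group B.
{size=4, shape=star, material=wood, texture=matte, count=1}: texture is matte, size = 4, passes → Group A.

Group B, Group B, Group B, Group A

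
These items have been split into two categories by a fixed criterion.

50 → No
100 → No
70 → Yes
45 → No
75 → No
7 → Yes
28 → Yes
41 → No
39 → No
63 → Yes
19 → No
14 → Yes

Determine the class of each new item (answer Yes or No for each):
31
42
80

Comparing the two groups points to one rule — multiple of 7.
31: No (31 = 7·4 + 3).
42: Yes (42 = 7·6).
80: No (80 = 7·11 + 3).

No, Yes, No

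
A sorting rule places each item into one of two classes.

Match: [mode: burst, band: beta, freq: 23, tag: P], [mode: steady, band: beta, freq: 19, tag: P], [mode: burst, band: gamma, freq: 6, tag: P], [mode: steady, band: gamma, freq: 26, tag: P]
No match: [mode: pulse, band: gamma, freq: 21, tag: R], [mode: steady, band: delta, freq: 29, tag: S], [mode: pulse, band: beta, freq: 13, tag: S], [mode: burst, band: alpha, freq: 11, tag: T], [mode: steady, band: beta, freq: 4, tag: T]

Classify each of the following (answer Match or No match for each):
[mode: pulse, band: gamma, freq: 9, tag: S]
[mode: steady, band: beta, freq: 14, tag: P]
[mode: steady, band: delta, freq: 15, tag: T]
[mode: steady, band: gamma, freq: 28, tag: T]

No match, Match, No match, No match

The classifier is using: tag is P.
[mode: pulse, band: gamma, freq: 9, tag: S] → tag is S → No match.
[mode: steady, band: beta, freq: 14, tag: P] → tag is P → Match.
[mode: steady, band: delta, freq: 15, tag: T] → tag is T → No match.
[mode: steady, band: gamma, freq: 28, tag: T] → tag is T → No match.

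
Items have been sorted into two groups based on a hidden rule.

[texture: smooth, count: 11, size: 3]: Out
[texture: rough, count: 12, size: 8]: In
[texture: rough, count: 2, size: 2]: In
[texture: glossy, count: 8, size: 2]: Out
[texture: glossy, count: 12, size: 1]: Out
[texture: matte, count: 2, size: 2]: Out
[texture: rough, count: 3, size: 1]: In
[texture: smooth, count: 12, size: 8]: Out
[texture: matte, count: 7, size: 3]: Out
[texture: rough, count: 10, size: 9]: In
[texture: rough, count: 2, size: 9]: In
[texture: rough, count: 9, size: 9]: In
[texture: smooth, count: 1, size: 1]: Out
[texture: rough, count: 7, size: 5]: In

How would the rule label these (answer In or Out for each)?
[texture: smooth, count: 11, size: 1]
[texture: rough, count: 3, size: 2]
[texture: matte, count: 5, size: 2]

Out, In, Out

'In' ⟺ texture is rough.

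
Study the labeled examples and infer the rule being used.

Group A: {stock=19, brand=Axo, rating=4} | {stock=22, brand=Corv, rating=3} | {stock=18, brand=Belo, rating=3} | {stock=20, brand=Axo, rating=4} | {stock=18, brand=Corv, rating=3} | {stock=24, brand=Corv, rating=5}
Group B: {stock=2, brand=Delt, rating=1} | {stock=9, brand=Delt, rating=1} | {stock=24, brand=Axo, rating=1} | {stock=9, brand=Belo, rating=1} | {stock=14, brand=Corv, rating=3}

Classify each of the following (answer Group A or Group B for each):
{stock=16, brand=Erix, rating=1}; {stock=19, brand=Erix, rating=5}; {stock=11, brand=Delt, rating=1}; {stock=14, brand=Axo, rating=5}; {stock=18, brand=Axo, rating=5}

'Group A' ⟺ stock ≥ 18 AND rating ≥ 3.

Group B, Group A, Group B, Group B, Group A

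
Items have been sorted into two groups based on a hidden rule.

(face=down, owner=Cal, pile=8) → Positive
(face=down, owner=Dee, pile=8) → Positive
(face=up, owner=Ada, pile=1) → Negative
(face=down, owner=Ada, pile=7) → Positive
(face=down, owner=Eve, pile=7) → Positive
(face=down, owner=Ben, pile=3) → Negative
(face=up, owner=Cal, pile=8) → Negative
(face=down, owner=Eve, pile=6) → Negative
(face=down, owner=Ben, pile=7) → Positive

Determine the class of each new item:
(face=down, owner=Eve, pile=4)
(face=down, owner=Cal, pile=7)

The simplest hypothesis consistent with all the labels is: face is down AND pile ≥ 7.

Negative, Positive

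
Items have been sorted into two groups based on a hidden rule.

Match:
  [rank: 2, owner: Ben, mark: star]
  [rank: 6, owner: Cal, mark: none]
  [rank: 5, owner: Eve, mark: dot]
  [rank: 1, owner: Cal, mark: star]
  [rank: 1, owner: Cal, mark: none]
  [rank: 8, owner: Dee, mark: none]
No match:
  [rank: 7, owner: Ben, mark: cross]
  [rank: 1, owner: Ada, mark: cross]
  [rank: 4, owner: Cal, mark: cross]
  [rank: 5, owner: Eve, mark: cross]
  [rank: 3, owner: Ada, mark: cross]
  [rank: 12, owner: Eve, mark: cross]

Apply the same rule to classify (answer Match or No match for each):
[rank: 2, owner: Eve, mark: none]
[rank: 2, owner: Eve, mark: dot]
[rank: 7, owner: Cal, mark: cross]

Match, Match, No match

Looking at the examples, the only property every 'Match' case has and every 'No match' case lacks is: mark is not cross.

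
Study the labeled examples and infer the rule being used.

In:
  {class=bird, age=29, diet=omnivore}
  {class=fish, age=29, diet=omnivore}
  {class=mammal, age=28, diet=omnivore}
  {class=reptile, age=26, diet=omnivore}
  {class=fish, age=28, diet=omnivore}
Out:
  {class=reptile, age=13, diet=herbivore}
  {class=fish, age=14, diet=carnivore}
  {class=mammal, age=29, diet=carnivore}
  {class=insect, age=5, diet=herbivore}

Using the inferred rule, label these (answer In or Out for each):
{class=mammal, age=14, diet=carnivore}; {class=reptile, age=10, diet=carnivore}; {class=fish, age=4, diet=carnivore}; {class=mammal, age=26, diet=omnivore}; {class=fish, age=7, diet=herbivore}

All 'In' examples share one property — diet is omnivore — and every 'Out' example lacks it.
{class=mammal, age=14, diet=carnivore}: diet is carnivore, lacks this property → Out. {class=reptile, age=10, diet=carnivore}: diet is carnivore, lacks this property → Out. {class=fish, age=4, diet=carnivore}: diet is carnivore, lacks this property → Out. {class=mammal, age=26, diet=omnivore}: diet is omnivore, passes → In. {class=fish, age=7, diet=herbivore}: diet is herbivore, lacks this property → Out.

Out, Out, Out, In, Out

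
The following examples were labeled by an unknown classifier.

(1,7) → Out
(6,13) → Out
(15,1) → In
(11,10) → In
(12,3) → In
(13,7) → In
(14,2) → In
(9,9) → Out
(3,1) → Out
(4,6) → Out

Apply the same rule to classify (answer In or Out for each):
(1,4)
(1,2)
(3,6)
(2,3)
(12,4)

Out, Out, Out, Out, In

One predicate separates the groups cleanly: first ≥ 10.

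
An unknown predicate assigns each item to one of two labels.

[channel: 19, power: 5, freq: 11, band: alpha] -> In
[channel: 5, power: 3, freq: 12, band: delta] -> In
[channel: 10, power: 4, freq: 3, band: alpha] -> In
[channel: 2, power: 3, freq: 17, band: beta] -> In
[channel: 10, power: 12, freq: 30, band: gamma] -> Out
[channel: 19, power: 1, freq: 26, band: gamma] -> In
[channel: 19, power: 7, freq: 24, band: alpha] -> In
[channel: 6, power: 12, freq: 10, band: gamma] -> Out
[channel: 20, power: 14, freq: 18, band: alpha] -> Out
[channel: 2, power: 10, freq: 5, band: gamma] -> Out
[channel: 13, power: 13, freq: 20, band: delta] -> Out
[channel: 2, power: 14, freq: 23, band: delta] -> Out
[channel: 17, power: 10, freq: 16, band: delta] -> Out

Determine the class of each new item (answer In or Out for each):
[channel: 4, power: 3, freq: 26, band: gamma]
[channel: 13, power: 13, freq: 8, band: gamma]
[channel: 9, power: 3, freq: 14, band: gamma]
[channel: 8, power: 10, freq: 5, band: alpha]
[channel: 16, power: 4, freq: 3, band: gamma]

One predicate separates the groups cleanly: power ≤ 7.
In: [channel: 4, power: 3, freq: 26, band: gamma], since power = 3. Out: [channel: 13, power: 13, freq: 8, band: gamma], since power = 13. In: [channel: 9, power: 3, freq: 14, band: gamma], since power = 3. Out: [channel: 8, power: 10, freq: 5, band: alpha], since power = 10. In: [channel: 16, power: 4, freq: 3, band: gamma], since power = 4.

In, Out, In, Out, In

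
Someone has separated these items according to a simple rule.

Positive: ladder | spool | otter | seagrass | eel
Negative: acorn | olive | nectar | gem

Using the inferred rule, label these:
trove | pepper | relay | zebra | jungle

The simplest hypothesis consistent with all the labels is: has a double letter.
Negative: trove, since no doubled letter. Positive: pepper, since 'pp' doubled. Negative: relay, since no doubled letter. Negative: zebra, since no doubled letter. Negative: jungle, since no doubled letter.

Negative, Positive, Negative, Negative, Negative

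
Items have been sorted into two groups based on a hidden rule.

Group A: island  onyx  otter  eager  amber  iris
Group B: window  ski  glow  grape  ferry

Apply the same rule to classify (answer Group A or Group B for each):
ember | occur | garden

Group A, Group A, Group B

The classifier is using: starts with a vowel.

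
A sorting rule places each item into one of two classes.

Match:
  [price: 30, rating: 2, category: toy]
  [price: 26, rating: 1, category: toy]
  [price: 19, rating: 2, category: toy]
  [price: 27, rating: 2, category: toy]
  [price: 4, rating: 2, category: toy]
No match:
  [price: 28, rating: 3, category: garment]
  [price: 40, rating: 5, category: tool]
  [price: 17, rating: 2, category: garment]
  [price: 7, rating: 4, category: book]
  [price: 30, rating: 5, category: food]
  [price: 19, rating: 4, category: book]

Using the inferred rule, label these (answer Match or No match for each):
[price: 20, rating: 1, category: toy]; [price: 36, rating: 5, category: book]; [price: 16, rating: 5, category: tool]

Match, No match, No match

'Match' ⟺ category is toy.
[price: 20, rating: 1, category: toy]: category is toy, has this property → Match. [price: 36, rating: 5, category: book]: category is book, doesn't match → No match. [price: 16, rating: 5, category: tool]: category is tool, doesn't match → No match.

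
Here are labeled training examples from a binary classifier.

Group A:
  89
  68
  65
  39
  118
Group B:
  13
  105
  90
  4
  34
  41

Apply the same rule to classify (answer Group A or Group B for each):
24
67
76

Group B, Group A, Group A

Every 'Group A' example satisfies: digit sum ≥ 10. None of the 'Group B' examples do.
24 — digit sum 2+4 = 6, hence Group B.
67 — digit sum 6+7 = 13, hence Group A.
76 — digit sum 7+6 = 13, hence Group A.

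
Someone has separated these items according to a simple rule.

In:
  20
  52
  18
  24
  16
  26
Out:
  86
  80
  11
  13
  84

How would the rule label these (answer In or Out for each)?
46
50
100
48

In, In, Out, In

The pattern is that an item is 'In' exactly when: even AND at most 52.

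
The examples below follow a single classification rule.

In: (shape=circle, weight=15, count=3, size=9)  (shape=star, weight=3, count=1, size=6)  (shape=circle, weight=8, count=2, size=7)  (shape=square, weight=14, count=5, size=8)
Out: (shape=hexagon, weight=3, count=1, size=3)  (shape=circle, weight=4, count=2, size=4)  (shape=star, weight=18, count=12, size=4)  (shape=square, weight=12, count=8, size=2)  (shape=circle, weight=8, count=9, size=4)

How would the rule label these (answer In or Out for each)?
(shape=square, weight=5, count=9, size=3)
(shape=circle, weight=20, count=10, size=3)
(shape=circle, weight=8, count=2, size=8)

Out, Out, In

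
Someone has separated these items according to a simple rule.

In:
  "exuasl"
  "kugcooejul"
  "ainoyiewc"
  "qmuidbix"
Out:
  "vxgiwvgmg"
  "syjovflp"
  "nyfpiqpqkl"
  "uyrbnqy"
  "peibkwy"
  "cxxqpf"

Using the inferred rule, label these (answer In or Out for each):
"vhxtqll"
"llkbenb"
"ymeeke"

Out, Out, In

The common property of the 'In' items is: has ≥ 3 vowels. No 'Out' item has it.
"vhxtqll": 0 vowels, does not fit → Out.
"llkbenb": 1 vowel, does not fit → Out.
"ymeeke": 3 vowels, meets the rule → In.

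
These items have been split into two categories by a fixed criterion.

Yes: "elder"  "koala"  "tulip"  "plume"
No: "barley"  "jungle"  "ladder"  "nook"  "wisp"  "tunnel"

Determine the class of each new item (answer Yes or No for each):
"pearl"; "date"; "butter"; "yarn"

Yes, No, No, No

The classifier is using: odd length.
"pearl": length 5 — matches, so Yes.
"date": length 4 — does not pass, so No.
"butter": length 6 — does not pass, so No.
"yarn": length 4 — does not pass, so No.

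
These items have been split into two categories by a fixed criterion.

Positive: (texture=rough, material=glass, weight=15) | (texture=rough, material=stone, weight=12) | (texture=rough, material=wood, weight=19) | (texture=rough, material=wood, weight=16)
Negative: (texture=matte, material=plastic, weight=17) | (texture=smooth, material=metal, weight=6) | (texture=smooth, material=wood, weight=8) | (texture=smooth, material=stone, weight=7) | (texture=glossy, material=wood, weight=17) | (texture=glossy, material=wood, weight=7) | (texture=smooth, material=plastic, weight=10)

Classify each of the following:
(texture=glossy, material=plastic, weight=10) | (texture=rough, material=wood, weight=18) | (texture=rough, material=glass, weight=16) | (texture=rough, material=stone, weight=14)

Negative, Positive, Positive, Positive

Every 'Positive' example satisfies: texture is rough. None of the 'Negative' examples do.
Negative: (texture=glossy, material=plastic, weight=10), since texture is glossy. Positive: (texture=rough, material=wood, weight=18), since texture is rough. Positive: (texture=rough, material=glass, weight=16), since texture is rough. Positive: (texture=rough, material=stone, weight=14), since texture is rough.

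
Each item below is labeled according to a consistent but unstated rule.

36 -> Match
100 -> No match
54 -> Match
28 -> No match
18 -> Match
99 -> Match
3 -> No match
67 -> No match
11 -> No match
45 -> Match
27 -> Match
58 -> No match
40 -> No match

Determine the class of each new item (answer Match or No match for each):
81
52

Match, No match

Looking at the examples, the only property every 'Match' case has and every 'No match' case lacks is: multiple of 9.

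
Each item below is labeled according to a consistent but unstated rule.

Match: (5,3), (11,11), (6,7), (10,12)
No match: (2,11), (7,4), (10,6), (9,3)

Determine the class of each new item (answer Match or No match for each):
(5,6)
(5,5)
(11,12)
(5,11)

Match, Match, Match, No match

Rule: |first − second| ≤ 2. This holds for each 'Match' example and fails for each 'No match' one.
(5,6): |5−6| = 1 — passes, so Match. (5,5): |5−5| = 0 — passes, so Match. (11,12): |11−12| = 1 — passes, so Match. (5,11): |5−11| = 6 — does not satisfy this, so No match.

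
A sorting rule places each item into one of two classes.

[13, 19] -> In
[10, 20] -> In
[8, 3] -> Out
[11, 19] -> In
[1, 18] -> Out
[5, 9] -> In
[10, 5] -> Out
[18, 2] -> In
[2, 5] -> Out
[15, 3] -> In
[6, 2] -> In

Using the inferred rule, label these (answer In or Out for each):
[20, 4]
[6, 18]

In, In

The rule appears to be: sum is even.
[20, 4] — 20+4 = 24, hence In. [6, 18] — 6+18 = 24, hence In.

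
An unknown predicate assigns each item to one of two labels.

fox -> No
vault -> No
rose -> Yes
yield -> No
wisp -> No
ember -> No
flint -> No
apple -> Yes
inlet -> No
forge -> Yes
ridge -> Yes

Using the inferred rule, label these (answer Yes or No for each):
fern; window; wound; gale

No, No, No, Yes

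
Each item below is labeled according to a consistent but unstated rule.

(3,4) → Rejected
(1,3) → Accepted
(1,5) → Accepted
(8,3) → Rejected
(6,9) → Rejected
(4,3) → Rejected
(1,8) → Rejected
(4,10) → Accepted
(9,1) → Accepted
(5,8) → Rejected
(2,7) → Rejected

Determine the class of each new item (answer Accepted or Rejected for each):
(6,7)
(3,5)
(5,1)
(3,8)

Rejected, Accepted, Accepted, Rejected

The pattern is that an item is 'Accepted' exactly when: sum is even.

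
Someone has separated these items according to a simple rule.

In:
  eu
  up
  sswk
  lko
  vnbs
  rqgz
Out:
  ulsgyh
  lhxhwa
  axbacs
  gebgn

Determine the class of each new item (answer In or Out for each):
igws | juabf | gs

In, Out, In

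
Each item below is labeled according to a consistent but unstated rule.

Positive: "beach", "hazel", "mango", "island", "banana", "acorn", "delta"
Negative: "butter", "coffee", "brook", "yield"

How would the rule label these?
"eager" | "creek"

Positive, Negative

One predicate separates the groups cleanly: contains 'a'.
Positive: "eager", since has 'a'. Negative: "creek", since no 'a'.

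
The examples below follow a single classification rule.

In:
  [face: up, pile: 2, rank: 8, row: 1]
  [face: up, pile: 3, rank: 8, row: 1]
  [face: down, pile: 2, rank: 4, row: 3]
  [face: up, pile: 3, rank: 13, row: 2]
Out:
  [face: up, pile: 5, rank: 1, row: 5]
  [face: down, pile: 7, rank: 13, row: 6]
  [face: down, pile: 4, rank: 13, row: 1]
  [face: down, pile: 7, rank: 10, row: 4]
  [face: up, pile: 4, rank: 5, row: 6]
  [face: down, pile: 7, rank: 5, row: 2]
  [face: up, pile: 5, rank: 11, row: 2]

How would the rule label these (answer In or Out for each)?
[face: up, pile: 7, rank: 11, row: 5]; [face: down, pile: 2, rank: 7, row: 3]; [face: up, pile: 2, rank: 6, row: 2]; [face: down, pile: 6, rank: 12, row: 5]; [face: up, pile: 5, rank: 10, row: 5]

Every 'In' example satisfies: pile ≤ 3. None of the 'Out' examples do.

Out, In, In, Out, Out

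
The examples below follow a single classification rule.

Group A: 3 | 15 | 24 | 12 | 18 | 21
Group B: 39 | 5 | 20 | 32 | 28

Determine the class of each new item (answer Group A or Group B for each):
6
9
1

The classifier is using: multiple of 3 AND at most 24.
6: 6 = 3·2, 6 ≤ 24 — fits, so Group A. 9: 9 = 3·3, 9 ≤ 24 — fits, so Group A. 1: 1 = 3·0 + 1, 1 ≤ 24 — lacks this property, so Group B.

Group A, Group A, Group B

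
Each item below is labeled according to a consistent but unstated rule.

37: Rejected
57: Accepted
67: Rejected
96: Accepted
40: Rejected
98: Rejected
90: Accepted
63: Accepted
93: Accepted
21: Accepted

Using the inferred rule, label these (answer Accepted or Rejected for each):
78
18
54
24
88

Looking at the examples, the only property every 'Accepted' case has and every 'Rejected' case lacks is: multiple of 3.
78: 78 = 3·26, matches → Accepted. 18: 18 = 3·6, matches → Accepted. 54: 54 = 3·18, matches → Accepted. 24: 24 = 3·8, matches → Accepted. 88: 88 = 3·29 + 1, fails the rule → Rejected.

Accepted, Accepted, Accepted, Accepted, Rejected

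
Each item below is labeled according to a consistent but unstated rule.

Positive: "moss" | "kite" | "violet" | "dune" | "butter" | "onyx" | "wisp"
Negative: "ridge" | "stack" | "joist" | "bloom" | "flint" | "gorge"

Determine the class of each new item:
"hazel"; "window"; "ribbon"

Negative, Positive, Positive

All 'Positive' examples share one property — even length — and every 'Negative' example lacks it.
"hazel": length 5, doesn't match → Negative.
"window": length 6, satisfies this → Positive.
"ribbon": length 6, satisfies this → Positive.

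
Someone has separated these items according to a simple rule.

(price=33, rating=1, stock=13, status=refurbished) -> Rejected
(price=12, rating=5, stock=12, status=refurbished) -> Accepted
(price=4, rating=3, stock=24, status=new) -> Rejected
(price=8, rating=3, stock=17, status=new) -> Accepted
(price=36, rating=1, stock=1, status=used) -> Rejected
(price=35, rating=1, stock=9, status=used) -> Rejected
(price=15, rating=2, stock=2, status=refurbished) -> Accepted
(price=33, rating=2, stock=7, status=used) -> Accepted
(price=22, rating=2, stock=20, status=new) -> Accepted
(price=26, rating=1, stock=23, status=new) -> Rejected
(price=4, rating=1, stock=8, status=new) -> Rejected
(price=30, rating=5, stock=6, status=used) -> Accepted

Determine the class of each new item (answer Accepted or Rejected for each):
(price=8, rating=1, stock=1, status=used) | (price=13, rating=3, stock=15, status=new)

All 'Accepted' examples share one property — price ≥ 8 AND rating ≥ 2 — and every 'Rejected' example lacks it.
(price=8, rating=1, stock=1, status=used): Rejected (price = 8, rating = 1). (price=13, rating=3, stock=15, status=new): Accepted (price = 13, rating = 3).

Rejected, Accepted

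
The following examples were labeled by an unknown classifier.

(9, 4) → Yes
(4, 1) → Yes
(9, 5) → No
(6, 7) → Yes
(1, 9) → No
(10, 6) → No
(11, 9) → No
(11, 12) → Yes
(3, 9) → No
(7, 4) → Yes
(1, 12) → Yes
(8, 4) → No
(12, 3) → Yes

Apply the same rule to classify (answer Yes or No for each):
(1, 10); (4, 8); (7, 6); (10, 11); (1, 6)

Yes, No, Yes, Yes, Yes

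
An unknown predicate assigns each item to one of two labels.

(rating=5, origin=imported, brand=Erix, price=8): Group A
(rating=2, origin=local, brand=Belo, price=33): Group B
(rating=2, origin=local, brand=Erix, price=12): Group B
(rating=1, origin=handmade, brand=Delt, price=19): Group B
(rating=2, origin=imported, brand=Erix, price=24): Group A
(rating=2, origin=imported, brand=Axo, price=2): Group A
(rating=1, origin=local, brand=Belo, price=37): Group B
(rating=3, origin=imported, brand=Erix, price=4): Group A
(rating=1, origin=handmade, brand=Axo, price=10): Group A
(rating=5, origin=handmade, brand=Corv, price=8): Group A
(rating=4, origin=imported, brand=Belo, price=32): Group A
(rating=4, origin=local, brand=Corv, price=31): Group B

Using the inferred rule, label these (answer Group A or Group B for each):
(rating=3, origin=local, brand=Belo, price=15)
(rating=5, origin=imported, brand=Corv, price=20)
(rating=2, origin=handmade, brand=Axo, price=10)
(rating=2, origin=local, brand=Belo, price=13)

The pattern is that an item is 'Group A' exactly when: origin is imported OR price ≤ 10.
(rating=3, origin=local, brand=Belo, price=15): origin is local, price = 15 — doesn't qualify, so Group B. (rating=5, origin=imported, brand=Corv, price=20): origin is imported, price = 20 — matches, so Group A. (rating=2, origin=handmade, brand=Axo, price=10): origin is handmade, price = 10 — matches, so Group A. (rating=2, origin=local, brand=Belo, price=13): origin is local, price = 13 — doesn't qualify, so Group B.

Group B, Group A, Group A, Group B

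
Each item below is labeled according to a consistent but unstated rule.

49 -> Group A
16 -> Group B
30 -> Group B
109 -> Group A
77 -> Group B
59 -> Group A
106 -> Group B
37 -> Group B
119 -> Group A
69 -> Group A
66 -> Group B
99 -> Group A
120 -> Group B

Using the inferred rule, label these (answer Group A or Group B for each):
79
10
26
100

Group A, Group B, Group B, Group B

The simplest hypothesis consistent with all the labels is: ends in digit 9.
79 → last digit 9 → Group A.
10 → last digit 0 → Group B.
26 → last digit 6 → Group B.
100 → last digit 0 → Group B.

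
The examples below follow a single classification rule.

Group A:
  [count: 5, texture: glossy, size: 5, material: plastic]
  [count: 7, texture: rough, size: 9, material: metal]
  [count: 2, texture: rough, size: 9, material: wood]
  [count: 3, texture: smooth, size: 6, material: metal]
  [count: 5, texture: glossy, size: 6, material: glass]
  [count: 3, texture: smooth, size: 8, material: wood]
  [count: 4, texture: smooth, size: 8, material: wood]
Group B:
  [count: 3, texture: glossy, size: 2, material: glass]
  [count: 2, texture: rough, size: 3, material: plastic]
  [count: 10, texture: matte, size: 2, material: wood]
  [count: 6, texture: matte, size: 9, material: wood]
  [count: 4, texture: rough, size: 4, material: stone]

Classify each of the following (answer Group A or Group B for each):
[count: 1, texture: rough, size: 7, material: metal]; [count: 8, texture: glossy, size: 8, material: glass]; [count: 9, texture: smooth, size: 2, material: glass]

The rule appears to be: size ≥ 5 AND count ≠ 6.
[count: 1, texture: rough, size: 7, material: metal]: size = 7, count = 1 — passes, so Group A.
[count: 8, texture: glossy, size: 8, material: glass]: size = 8, count = 8 — passes, so Group A.
[count: 9, texture: smooth, size: 2, material: glass]: size = 2, count = 9 — does not satisfy this, so Group B.

Group A, Group A, Group B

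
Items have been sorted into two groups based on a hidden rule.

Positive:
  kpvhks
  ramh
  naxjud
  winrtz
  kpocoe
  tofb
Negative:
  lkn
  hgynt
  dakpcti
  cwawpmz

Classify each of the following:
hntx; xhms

Positive, Positive

The classifier is using: even length.
hntx → length 4 → Positive.
xhms → length 4 → Positive.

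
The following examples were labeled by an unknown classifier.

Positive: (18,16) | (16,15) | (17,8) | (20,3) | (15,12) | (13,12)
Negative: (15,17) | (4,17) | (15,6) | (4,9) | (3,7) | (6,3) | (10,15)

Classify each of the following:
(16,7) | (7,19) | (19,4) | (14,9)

The common property of the 'Positive' items is: first > second AND sum ≥ 23. No 'Negative' item has it.
(16,7): 16 > 7, 16+7 = 23 — has this property, so Positive.
(7,19): 7 < 19, 7+19 = 26 — doesn't match, so Negative.
(19,4): 19 > 4, 19+4 = 23 — has this property, so Positive.
(14,9): 14 > 9, 14+9 = 23 — has this property, so Positive.

Positive, Negative, Positive, Positive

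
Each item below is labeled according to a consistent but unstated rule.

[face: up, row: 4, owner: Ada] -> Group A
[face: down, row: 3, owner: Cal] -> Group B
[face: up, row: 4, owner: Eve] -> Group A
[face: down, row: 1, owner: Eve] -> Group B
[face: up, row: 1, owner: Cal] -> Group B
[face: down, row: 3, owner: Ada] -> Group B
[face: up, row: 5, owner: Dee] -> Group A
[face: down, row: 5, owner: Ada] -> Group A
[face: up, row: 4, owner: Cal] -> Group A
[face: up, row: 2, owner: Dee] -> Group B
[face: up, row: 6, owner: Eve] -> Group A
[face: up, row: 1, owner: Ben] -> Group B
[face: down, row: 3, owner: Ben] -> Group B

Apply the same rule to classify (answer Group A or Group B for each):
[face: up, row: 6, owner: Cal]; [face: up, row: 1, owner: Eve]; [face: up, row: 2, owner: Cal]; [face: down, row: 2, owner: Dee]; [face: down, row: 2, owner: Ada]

The simplest hypothesis consistent with all the labels is: row ≥ 4.
[face: up, row: 6, owner: Cal]: row = 6, fits → Group A. [face: up, row: 1, owner: Eve]: row = 1, lacks this property → Group B. [face: up, row: 2, owner: Cal]: row = 2, lacks this property → Group B. [face: down, row: 2, owner: Dee]: row = 2, lacks this property → Group B. [face: down, row: 2, owner: Ada]: row = 2, lacks this property → Group B.

Group A, Group B, Group B, Group B, Group B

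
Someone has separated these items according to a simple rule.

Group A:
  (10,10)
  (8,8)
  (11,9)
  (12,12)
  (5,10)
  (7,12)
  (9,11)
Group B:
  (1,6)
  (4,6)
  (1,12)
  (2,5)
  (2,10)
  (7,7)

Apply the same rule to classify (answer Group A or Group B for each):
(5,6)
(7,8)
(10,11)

Group B, Group A, Group A

The simplest hypothesis consistent with all the labels is: sum ≥ 15.
(5,6) — 5+6 = 11, hence Group B. (7,8) — 7+8 = 15, hence Group A. (10,11) — 10+11 = 21, hence Group A.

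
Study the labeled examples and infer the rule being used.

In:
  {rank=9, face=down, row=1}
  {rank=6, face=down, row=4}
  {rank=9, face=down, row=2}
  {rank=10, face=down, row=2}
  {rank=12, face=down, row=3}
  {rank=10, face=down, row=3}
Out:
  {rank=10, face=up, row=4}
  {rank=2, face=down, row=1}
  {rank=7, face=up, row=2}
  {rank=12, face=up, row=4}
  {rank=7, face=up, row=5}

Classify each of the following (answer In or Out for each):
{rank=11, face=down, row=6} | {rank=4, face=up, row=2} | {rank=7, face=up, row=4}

One predicate separates the groups cleanly: face is down AND rank ≥ 6.
{rank=11, face=down, row=6} — face is down, rank = 11, hence In. {rank=4, face=up, row=2} — face is up, rank = 4, hence Out. {rank=7, face=up, row=4} — face is up, rank = 7, hence Out.

In, Out, Out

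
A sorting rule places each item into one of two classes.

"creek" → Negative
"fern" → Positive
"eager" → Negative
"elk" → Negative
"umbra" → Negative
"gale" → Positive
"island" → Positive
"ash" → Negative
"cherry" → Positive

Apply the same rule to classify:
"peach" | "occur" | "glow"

Every 'Positive' example satisfies: even length. None of the 'Negative' examples do.
"peach": Negative (length 5). "occur": Negative (length 5). "glow": Positive (length 4).

Negative, Negative, Positive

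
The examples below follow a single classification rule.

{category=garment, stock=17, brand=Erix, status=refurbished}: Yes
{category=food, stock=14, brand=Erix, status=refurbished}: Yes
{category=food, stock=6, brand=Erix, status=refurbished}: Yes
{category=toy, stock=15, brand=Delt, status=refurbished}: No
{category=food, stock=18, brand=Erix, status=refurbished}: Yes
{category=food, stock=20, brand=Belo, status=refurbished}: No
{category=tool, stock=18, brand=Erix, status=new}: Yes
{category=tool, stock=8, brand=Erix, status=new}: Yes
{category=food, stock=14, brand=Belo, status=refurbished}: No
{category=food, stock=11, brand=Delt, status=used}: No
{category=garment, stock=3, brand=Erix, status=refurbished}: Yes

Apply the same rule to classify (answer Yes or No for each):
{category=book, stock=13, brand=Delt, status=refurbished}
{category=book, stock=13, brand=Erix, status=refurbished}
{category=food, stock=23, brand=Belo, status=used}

No, Yes, No

Every 'Yes' example satisfies: brand is Erix. None of the 'No' examples do.
{category=book, stock=13, brand=Delt, status=refurbished} → brand is Delt → No. {category=book, stock=13, brand=Erix, status=refurbished} → brand is Erix → Yes. {category=food, stock=23, brand=Belo, status=used} → brand is Belo → No.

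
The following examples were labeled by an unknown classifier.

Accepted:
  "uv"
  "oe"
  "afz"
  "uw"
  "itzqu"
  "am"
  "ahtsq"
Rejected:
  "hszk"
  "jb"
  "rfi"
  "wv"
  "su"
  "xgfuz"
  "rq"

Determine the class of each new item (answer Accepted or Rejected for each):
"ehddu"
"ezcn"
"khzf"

Checking candidate rules against both groups, what survives is: starts with a vowel.
"ehddu": starts with 'e' — qualifies, so Accepted. "ezcn": starts with 'e' — qualifies, so Accepted. "khzf": starts with 'k' — does not pass, so Rejected.

Accepted, Accepted, Rejected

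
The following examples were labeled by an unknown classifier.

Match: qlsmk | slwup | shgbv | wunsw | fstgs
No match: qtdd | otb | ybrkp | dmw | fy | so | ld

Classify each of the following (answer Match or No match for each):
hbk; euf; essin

No match, No match, Match

The rule appears to be: odd length AND contains 's'.
hbk — length 3, no 's', hence No match. euf — length 3, no 's', hence No match. essin — length 5, has 's', hence Match.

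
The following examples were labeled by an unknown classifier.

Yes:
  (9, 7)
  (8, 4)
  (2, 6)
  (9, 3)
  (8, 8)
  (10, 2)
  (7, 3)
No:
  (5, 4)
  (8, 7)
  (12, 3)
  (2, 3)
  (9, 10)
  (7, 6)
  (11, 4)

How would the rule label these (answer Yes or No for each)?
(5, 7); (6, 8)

Yes, Yes

All 'Yes' examples share one property — sum is even — and every 'No' example lacks it.
(5, 7): Yes (5+7 = 12). (6, 8): Yes (6+8 = 14).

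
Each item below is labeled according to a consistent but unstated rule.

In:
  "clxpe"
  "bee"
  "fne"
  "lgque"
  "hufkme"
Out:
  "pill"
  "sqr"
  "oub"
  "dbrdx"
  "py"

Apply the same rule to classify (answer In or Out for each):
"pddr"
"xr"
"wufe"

The pattern is that an item is 'In' exactly when: contains 'e'.
"pddr" — no 'e', hence Out.
"xr" — no 'e', hence Out.
"wufe" — has 'e', hence In.

Out, Out, In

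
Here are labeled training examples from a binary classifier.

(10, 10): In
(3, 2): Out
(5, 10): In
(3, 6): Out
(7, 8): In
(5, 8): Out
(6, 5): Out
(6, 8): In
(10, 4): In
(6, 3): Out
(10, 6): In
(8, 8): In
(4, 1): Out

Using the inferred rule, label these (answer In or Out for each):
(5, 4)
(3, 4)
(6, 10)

The pattern is that an item is 'In' exactly when: sum ≥ 14.
(5, 4): 5+4 = 9, doesn't match → Out.
(3, 4): 3+4 = 7, doesn't match → Out.
(6, 10): 6+10 = 16, has this property → In.

Out, Out, In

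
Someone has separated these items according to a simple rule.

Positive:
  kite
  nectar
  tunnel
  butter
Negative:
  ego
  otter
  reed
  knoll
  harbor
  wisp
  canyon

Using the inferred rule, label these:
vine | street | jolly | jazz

Every 'Positive' example satisfies: even length AND contains 't'. None of the 'Negative' examples do.
vine: length 4, no 't' — fails this test, so Negative.
street: length 6, has 't' — qualifies, so Positive.
jolly: length 5, no 't' — fails this test, so Negative.
jazz: length 4, no 't' — fails this test, so Negative.

Negative, Positive, Negative, Negative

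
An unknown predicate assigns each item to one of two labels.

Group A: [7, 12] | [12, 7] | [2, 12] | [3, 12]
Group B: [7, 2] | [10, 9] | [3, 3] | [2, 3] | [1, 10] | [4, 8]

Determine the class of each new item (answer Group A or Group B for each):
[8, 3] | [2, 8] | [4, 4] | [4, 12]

The simplest hypothesis consistent with all the labels is: max ≥ 12.

Group B, Group B, Group B, Group A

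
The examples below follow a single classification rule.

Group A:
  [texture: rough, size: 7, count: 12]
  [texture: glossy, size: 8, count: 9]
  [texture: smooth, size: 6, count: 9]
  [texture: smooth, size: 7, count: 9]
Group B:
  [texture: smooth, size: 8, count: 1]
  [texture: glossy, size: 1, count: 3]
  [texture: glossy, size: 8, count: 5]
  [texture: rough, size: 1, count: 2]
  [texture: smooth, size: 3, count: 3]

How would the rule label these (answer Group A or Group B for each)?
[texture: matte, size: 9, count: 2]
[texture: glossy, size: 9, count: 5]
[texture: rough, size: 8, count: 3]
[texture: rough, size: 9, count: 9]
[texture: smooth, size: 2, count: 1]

Group B, Group B, Group B, Group A, Group B

A rule that fits every label: count ≥ 9 — true of each 'Group A' example, false of each 'Group B' one.
[texture: matte, size: 9, count: 2] → count = 2 → Group B.
[texture: glossy, size: 9, count: 5] → count = 5 → Group B.
[texture: rough, size: 8, count: 3] → count = 3 → Group B.
[texture: rough, size: 9, count: 9] → count = 9 → Group A.
[texture: smooth, size: 2, count: 1] → count = 1 → Group B.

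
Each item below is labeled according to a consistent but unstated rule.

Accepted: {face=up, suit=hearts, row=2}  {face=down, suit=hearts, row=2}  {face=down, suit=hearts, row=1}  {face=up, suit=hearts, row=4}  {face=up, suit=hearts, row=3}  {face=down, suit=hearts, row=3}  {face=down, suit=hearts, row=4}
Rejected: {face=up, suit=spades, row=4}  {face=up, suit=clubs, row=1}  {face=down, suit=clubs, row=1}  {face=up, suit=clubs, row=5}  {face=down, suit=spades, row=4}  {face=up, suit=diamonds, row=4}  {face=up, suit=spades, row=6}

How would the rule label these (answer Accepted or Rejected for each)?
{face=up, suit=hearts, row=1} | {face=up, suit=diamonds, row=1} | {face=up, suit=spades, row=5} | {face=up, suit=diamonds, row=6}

Accepted, Rejected, Rejected, Rejected

Every 'Accepted' example satisfies: suit is hearts. None of the 'Rejected' examples do.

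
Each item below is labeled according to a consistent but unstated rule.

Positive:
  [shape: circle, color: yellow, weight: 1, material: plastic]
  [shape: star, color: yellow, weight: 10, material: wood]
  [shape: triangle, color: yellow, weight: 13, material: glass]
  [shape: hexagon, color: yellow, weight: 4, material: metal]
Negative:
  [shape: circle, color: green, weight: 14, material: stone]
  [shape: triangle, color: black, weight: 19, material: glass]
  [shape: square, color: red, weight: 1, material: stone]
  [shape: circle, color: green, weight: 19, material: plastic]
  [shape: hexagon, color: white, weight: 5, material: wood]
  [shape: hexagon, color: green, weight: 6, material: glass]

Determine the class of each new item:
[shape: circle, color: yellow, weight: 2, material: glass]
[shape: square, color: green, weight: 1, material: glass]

Positive, Negative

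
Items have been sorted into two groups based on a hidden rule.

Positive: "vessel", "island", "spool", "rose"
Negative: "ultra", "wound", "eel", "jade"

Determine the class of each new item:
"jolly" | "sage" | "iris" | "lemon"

Every 'Positive' example satisfies: contains 's'. None of the 'Negative' examples do.

Negative, Positive, Positive, Negative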